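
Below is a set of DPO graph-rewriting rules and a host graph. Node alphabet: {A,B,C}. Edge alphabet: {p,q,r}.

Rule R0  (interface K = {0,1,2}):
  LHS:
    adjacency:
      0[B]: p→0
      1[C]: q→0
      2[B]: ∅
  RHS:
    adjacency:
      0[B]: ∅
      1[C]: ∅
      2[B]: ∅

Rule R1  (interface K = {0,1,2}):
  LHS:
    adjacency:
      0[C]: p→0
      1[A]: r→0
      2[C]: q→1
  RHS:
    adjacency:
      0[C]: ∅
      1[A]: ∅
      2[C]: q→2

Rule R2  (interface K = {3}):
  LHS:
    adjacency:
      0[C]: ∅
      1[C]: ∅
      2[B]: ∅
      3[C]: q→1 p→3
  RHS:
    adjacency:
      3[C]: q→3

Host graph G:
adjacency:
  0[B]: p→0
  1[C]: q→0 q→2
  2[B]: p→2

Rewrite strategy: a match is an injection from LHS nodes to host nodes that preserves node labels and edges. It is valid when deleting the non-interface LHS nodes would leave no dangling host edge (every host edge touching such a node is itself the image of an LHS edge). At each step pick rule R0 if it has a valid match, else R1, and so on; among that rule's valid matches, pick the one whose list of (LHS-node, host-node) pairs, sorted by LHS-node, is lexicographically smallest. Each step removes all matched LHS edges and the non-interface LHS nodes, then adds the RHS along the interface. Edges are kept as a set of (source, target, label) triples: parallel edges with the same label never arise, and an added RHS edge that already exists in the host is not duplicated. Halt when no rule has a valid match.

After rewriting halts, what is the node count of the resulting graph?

start.  V:3 E:4  edges: 0-p->0 1-q->0 1-q->2 2-p->2
1. fire R0 via {0↦0, 1↦1, 2↦2}  →  V:3 E:2  edges: 1-q->2 2-p->2
2. fire R0 via {0↦2, 1↦1, 2↦0}  →  V:3 E:0  edges: ∅
final graph: no rule applies after step 2
NF nodes: {0:B, 1:C, 2:B}

Answer: 3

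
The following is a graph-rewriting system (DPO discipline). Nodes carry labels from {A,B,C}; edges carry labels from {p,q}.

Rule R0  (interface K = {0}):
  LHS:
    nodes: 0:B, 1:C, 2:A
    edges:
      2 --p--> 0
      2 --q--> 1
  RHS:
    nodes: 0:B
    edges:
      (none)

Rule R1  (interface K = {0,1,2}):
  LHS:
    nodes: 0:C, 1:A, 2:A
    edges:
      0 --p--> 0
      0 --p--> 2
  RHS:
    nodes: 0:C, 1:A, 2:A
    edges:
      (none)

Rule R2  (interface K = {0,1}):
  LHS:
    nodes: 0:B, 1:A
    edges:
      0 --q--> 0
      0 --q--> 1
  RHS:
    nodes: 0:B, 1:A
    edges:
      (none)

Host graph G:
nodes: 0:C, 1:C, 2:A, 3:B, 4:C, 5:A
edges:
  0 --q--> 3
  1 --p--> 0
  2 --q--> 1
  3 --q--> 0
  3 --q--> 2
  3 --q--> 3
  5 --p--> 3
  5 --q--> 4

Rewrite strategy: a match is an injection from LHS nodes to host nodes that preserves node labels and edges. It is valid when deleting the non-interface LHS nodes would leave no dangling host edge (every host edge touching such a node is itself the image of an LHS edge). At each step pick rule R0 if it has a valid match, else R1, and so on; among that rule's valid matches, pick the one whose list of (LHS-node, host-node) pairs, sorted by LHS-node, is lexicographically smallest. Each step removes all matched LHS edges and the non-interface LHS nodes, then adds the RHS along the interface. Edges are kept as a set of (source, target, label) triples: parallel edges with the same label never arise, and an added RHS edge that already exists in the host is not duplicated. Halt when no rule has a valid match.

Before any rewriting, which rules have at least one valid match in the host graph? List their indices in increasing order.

R0: 1 valid match — {0↦3, 1↦4, 2↦5}
R1: no valid match — LHS pattern not found
R2: 1 valid match — {0↦3, 1↦2}

Answer: [R0,R2]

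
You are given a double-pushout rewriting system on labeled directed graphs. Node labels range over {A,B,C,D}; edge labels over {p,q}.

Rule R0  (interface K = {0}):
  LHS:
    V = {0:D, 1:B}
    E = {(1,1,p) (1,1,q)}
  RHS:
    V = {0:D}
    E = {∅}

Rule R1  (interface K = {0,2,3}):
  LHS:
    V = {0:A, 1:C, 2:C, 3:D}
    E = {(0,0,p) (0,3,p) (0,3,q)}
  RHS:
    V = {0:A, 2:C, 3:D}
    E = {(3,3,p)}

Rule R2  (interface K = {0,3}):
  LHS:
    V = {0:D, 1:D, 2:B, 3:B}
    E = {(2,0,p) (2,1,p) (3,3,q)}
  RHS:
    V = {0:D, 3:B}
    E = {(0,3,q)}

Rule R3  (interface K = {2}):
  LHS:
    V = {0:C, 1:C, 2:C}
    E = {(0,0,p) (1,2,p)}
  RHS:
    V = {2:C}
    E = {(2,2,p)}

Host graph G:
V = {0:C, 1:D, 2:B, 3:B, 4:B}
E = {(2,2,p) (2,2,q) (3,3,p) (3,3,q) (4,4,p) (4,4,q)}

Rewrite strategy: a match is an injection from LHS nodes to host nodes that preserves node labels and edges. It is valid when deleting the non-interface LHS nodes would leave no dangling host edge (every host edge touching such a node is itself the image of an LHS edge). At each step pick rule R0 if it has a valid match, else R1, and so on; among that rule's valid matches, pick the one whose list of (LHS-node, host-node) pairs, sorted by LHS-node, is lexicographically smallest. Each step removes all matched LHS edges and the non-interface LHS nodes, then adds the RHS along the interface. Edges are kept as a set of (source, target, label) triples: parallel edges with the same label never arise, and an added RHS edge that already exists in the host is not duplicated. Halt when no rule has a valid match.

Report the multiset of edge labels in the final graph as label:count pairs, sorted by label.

initial: |V|=5 |E|=6  E = 2-p->2 2-q->2 3-p->3 3-q->3 4-p->4 4-q->4
step 1: apply R0 at {0↦1, 1↦2}  → |V|=4 |E|=4  E = 3-p->3 3-q->3 4-p->4 4-q->4
step 2: apply R0 at {0↦1, 1↦3}  → |V|=3 |E|=2  E = 4-p->4 4-q->4
step 3: apply R0 at {0↦1, 1↦4}  → |V|=2 |E|=0  E = ∅
normal form: no rule applies after step 3
NF edges: []

Answer: (no edges)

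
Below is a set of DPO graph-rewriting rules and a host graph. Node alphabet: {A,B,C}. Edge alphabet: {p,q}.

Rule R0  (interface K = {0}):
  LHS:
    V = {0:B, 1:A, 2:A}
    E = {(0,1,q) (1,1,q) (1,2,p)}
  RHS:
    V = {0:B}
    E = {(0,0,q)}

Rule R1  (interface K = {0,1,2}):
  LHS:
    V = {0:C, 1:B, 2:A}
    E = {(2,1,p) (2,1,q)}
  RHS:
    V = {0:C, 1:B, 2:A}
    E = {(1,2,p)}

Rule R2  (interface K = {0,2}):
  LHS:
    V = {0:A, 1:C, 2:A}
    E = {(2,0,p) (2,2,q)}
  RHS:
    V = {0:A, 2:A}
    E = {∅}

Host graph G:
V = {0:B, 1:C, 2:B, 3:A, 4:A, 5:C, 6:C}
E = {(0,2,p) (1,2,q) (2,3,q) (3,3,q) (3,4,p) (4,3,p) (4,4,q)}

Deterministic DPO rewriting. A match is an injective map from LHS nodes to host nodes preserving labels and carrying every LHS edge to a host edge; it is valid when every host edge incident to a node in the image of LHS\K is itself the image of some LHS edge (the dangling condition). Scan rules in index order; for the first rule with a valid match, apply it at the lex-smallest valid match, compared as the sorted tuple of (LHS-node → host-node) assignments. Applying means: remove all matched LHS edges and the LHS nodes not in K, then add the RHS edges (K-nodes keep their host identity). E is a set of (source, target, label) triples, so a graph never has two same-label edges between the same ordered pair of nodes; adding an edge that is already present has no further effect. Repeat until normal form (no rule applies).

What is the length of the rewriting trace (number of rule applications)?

[0] host  ⇒  7 nodes, 7 edges  {0-p->2 1-q->2 2-q->3 3-q->3 3-p->4 4-p->3 4-q->4}
[1] R2 @ {0↦3, 1↦5, 2↦4}  ⇒  6 nodes, 5 edges  {0-p->2 1-q->2 2-q->3 3-q->3 3-p->4}
[2] R0 @ {0↦2, 1↦3, 2↦4}  ⇒  4 nodes, 3 edges  {0-p->2 1-q->2 2-q->2}
normal form: no rule applies after step 2

Answer: 2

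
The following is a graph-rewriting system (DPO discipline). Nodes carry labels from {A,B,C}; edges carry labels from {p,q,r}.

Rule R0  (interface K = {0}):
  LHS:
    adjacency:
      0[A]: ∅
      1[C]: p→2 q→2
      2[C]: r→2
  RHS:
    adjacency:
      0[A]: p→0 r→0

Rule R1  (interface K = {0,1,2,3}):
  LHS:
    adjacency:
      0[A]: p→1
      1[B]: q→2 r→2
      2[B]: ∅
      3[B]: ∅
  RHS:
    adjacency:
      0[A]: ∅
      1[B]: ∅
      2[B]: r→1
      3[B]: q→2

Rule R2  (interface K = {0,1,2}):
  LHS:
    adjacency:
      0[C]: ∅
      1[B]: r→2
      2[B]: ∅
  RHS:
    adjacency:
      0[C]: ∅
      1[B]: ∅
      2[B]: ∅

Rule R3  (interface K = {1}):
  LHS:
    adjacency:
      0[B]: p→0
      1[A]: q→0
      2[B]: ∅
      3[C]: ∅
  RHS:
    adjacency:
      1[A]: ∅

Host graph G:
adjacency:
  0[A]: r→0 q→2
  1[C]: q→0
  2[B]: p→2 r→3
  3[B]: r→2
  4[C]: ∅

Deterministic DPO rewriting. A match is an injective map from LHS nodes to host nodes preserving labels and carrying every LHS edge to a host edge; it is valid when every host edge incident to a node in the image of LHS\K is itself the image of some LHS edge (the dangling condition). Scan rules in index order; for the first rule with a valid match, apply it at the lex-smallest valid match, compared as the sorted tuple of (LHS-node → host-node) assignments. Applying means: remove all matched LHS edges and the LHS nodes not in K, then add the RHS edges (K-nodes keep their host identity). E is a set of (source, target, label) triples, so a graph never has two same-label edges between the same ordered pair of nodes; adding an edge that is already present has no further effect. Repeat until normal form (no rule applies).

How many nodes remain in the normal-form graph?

Answer: 2

Steps:
start.  V:5 E:6  edges: 0-r->0 0-q->2 1-q->0 2-p->2 2-r->3 3-r->2
1. fire R2 via {0↦1, 1↦2, 2↦3}  →  V:5 E:5  edges: 0-r->0 0-q->2 1-q->0 2-p->2 3-r->2
2. fire R2 via {0↦1, 1↦3, 2↦2}  →  V:5 E:4  edges: 0-r->0 0-q->2 1-q->0 2-p->2
3. fire R3 via {0↦2, 1↦0, 2↦3, 3↦4}  →  V:2 E:2  edges: 0-r->0 1-q->0
final graph: no rule applies after step 3
NF nodes: {0:A, 1:C}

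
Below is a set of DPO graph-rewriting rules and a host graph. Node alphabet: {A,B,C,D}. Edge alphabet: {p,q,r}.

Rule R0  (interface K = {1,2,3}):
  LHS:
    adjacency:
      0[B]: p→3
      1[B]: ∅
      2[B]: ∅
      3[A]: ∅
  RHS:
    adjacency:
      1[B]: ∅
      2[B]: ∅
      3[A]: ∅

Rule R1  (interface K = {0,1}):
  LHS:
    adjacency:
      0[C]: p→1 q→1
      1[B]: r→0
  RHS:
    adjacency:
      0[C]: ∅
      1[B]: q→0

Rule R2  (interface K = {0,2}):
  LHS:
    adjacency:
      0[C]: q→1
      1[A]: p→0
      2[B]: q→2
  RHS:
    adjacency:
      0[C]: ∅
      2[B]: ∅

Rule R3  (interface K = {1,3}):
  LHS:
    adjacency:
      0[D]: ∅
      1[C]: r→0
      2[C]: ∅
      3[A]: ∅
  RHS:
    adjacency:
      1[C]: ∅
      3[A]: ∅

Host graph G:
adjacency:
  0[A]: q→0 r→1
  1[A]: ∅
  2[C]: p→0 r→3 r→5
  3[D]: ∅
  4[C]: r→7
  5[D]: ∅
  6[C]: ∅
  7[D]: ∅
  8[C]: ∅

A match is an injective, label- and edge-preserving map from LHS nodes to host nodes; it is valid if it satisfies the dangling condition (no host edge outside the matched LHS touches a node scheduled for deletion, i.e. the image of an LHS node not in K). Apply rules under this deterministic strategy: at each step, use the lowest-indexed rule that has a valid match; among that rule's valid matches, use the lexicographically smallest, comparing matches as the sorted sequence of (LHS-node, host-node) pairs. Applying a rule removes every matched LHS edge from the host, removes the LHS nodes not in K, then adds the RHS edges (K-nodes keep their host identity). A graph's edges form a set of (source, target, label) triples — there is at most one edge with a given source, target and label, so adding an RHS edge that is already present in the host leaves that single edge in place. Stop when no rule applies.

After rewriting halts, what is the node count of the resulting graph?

Answer: 5

Steps:
initial: |V|=9 |E|=6  E = 0-q->0 0-r->1 2-p->0 2-r->3 2-r->5 4-r->7
step 1: apply R3 at {0↦3, 1↦2, 2↦6, 3↦0}  → |V|=7 |E|=5  E = 0-q->0 0-r->1 2-p->0 2-r->5 4-r->7
step 2: apply R3 at {0↦5, 1↦2, 2↦8, 3↦0}  → |V|=5 |E|=4  E = 0-q->0 0-r->1 2-p->0 4-r->7
halt: no rule applies after step 2
NF nodes: {0:A, 1:A, 2:C, 4:C, 7:D}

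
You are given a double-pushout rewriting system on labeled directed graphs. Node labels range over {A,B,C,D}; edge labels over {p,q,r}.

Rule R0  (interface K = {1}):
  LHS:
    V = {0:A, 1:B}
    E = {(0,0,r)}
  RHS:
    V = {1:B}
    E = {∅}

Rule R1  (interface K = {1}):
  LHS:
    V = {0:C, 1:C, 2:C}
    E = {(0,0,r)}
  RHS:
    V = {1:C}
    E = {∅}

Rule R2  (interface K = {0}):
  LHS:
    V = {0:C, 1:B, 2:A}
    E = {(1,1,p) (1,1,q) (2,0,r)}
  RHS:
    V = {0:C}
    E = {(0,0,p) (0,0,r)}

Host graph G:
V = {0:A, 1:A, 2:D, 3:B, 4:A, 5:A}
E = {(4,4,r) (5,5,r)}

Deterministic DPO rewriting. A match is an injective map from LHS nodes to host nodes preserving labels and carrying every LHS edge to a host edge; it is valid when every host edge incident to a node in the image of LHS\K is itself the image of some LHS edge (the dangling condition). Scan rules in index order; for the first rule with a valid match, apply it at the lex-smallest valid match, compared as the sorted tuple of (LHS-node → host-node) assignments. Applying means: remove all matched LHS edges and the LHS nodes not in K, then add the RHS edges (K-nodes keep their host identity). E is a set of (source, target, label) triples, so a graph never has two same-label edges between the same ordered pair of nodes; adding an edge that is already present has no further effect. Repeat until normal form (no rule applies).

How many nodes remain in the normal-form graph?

Answer: 4

Rewrite trace:
start.  V:6 E:2  edges: 4-r->4 5-r->5
1. fire R0 via {0↦4, 1↦3}  →  V:5 E:1  edges: 5-r->5
2. fire R0 via {0↦5, 1↦3}  →  V:4 E:0  edges: ∅
final graph: no rule applies after step 2
NF nodes: {0:A, 1:A, 2:D, 3:B}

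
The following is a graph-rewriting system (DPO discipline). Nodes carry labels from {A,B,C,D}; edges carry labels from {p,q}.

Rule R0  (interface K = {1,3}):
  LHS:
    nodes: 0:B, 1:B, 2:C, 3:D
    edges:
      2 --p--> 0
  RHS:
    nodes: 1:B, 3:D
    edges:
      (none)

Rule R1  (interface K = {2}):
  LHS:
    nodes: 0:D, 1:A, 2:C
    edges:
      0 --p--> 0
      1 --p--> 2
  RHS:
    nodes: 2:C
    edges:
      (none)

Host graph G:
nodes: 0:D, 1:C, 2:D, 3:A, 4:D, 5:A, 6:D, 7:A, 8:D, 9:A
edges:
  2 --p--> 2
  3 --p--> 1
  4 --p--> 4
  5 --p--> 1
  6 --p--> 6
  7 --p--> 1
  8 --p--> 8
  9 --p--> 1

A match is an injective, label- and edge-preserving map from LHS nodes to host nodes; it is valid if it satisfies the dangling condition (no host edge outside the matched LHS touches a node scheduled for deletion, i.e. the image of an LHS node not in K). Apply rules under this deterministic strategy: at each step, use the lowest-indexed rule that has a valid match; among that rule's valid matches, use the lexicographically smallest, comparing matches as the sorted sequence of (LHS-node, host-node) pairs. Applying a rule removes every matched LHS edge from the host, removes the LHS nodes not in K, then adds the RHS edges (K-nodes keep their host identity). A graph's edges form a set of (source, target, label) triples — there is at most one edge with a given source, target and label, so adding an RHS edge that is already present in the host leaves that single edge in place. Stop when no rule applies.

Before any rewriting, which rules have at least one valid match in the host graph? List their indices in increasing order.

Answer: [R1]

Derivation:
R0: no valid match — LHS pattern not found
R1: 16 valid matches — {0↦2, 1↦3, 2↦1}, {0↦2, 1↦5, 2↦1}, {0↦2, 1↦7, 2↦1} (+13 more)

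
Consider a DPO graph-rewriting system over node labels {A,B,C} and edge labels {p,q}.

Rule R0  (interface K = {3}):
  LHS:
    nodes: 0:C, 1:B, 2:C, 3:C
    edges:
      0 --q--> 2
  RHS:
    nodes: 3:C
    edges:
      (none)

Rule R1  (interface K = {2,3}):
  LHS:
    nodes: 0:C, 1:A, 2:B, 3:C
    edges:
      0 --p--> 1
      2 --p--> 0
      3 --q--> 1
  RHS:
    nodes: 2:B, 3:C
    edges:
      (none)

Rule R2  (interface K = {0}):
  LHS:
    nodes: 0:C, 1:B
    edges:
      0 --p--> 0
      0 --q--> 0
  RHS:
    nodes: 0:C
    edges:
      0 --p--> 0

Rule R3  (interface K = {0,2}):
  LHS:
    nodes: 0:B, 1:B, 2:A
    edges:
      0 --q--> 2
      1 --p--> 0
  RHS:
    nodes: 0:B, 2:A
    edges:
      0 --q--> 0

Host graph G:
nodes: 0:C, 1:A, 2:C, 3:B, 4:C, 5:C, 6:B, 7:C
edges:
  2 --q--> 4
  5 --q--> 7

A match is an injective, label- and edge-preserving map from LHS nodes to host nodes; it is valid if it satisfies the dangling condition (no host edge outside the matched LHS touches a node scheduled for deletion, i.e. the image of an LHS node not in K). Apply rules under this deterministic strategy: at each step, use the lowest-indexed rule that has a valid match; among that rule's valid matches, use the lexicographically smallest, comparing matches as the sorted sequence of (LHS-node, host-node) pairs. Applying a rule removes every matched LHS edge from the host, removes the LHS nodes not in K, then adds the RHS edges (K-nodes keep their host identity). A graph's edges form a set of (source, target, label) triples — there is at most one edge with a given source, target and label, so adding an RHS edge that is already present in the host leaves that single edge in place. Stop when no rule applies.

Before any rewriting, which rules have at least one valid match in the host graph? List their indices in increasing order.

Answer: [R0]

Steps:
R0: 12 valid matches — {0↦2, 1↦3, 2↦4, 3↦0}, {0↦2, 1↦3, 2↦4, 3↦5}, {0↦2, 1↦3, 2↦4, 3↦7} (+9 more)
R1: no valid match — LHS pattern not found
R2: no valid match — LHS pattern not found
R3: no valid match — LHS pattern not found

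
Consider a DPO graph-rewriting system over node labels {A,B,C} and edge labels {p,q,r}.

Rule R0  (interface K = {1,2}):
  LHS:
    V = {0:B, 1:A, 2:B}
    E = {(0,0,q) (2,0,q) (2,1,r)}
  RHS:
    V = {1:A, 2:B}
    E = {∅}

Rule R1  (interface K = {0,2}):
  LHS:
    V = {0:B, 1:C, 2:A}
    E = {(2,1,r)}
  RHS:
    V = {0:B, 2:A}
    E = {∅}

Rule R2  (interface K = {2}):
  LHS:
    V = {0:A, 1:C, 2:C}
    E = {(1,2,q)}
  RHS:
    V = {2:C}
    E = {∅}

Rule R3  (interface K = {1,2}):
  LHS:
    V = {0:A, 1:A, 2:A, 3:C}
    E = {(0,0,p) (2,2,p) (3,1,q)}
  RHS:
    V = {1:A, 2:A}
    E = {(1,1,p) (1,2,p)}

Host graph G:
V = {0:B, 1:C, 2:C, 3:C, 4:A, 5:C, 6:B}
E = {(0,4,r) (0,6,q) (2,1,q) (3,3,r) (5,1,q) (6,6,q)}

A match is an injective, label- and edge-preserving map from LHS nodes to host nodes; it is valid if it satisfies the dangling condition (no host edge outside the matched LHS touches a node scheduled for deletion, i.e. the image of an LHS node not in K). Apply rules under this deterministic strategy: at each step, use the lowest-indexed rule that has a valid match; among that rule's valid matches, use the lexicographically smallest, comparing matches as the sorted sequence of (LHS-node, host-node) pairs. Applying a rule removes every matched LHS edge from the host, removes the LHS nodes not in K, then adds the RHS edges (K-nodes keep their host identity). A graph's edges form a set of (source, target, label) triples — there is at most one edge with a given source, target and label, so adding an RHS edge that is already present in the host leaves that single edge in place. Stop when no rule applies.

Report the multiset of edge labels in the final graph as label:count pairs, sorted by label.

start.  V:7 E:6  edges: 0-r->4 0-q->6 2-q->1 3-r->3 5-q->1 6-q->6
1. fire R0 via {0↦6, 1↦4, 2↦0}  →  V:6 E:3  edges: 2-q->1 3-r->3 5-q->1
2. fire R2 via {0↦4, 1↦2, 2↦1}  →  V:4 E:2  edges: 3-r->3 5-q->1
normal form: no rule applies after step 2
NF edges: [(3, 3, 'r'), (5, 1, 'q')]

Answer: q:1 r:1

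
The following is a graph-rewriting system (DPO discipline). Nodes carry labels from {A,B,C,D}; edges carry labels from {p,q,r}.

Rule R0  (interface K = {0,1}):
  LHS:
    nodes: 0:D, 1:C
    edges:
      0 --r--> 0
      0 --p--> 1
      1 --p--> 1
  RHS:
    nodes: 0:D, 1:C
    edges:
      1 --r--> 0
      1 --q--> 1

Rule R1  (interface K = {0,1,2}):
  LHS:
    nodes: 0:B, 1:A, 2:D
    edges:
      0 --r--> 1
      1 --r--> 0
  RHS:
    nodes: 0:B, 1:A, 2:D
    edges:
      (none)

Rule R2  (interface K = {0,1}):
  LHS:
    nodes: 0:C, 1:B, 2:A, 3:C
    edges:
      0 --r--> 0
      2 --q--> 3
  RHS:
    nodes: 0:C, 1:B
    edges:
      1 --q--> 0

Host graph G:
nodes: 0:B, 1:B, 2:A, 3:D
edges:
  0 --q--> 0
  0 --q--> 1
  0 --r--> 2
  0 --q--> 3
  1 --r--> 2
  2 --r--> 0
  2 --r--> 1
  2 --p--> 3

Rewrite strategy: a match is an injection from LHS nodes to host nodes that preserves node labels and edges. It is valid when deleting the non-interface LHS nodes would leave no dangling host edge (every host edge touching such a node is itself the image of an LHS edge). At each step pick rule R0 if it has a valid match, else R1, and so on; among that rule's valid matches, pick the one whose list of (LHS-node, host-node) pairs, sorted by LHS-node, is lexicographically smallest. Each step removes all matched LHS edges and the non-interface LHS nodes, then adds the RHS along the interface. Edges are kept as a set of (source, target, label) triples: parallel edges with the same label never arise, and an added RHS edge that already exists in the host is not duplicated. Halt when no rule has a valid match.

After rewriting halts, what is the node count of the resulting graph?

start.  V:4 E:8  edges: 0-q->0 0-q->1 0-r->2 0-q->3 1-r->2 2-r->0 2-r->1 2-p->3
1. fire R1 via {0↦0, 1↦2, 2↦3}  →  V:4 E:6  edges: 0-q->0 0-q->1 0-q->3 1-r->2 2-r->1 2-p->3
2. fire R1 via {0↦1, 1↦2, 2↦3}  →  V:4 E:4  edges: 0-q->0 0-q->1 0-q->3 2-p->3
final graph: no rule applies after step 2
NF nodes: {0:B, 1:B, 2:A, 3:D}

Answer: 4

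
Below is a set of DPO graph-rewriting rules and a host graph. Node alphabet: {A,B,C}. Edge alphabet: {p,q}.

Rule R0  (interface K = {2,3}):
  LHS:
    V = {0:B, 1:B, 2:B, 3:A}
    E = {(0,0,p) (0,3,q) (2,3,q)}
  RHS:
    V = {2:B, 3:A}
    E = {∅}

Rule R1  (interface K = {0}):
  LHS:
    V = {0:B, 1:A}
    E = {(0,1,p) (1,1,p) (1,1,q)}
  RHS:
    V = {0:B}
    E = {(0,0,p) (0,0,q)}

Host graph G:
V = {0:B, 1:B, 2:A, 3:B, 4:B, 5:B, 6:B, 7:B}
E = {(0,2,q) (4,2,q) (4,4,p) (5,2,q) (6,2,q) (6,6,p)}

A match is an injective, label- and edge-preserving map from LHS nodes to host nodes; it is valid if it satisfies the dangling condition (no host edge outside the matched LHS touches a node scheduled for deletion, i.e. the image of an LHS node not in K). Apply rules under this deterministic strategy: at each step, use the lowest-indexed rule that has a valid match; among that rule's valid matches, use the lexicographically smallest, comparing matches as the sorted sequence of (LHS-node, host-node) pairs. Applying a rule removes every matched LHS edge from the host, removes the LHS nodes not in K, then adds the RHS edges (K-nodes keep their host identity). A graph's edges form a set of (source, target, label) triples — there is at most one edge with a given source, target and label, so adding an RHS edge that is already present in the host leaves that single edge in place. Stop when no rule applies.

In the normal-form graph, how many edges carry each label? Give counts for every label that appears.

[0] host  ⇒  8 nodes, 6 edges  {0-q->2 4-q->2 4-p->4 5-q->2 6-q->2 6-p->6}
[1] R0 @ {0↦4, 1↦1, 2↦0, 3↦2}  ⇒  6 nodes, 3 edges  {5-q->2 6-q->2 6-p->6}
[2] R0 @ {0↦6, 1↦0, 2↦5, 3↦2}  ⇒  4 nodes, 0 edges  {∅}
final graph: no rule applies after step 2
NF edges: []

Answer: (no edges)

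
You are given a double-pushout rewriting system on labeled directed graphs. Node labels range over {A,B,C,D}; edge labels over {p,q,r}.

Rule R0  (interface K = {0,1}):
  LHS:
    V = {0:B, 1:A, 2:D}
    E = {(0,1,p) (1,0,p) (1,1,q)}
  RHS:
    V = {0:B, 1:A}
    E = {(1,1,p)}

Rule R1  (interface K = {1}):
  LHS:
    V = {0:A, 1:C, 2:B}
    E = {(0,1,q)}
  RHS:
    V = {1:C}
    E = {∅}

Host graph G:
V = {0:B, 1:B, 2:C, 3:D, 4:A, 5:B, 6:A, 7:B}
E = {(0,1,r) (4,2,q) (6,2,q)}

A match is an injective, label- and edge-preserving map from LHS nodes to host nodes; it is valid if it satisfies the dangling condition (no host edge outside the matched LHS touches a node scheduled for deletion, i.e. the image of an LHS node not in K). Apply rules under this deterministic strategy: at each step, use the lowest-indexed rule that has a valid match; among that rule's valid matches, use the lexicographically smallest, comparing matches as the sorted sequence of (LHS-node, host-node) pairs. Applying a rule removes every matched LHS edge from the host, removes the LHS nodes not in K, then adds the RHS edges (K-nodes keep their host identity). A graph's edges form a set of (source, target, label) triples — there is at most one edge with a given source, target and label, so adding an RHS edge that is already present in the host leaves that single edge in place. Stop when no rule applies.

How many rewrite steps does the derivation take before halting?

[0] host  ⇒  8 nodes, 3 edges  {0-r->1 4-q->2 6-q->2}
[1] R1 @ {0↦4, 1↦2, 2↦5}  ⇒  6 nodes, 2 edges  {0-r->1 6-q->2}
[2] R1 @ {0↦6, 1↦2, 2↦7}  ⇒  4 nodes, 1 edges  {0-r->1}
final graph: no rule applies after step 2

Answer: 2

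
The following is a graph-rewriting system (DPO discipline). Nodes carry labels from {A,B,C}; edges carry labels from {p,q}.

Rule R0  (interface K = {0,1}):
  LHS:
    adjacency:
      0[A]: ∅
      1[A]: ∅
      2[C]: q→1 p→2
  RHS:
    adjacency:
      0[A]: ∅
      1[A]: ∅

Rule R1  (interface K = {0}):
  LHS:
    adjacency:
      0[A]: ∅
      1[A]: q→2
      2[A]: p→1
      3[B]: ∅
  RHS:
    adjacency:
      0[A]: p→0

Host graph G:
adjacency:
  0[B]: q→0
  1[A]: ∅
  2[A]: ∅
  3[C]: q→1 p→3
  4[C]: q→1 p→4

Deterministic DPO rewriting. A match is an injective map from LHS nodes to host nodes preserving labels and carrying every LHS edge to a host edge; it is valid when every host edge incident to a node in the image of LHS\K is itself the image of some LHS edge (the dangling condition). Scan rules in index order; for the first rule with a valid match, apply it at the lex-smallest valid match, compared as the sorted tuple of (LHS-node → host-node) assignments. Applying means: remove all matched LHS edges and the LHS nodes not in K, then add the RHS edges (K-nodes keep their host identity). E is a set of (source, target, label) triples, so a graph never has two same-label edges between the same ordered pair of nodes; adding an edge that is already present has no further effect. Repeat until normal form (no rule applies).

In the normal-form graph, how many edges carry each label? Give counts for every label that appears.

Answer: q:1

Derivation:
initial: |V|=5 |E|=5  E = 0-q->0 3-q->1 3-p->3 4-q->1 4-p->4
step 1: apply R0 at {0↦2, 1↦1, 2↦3}  → |V|=4 |E|=3  E = 0-q->0 4-q->1 4-p->4
step 2: apply R0 at {0↦2, 1↦1, 2↦4}  → |V|=3 |E|=1  E = 0-q->0
normal form: no rule applies after step 2
NF edges: [(0, 0, 'q')]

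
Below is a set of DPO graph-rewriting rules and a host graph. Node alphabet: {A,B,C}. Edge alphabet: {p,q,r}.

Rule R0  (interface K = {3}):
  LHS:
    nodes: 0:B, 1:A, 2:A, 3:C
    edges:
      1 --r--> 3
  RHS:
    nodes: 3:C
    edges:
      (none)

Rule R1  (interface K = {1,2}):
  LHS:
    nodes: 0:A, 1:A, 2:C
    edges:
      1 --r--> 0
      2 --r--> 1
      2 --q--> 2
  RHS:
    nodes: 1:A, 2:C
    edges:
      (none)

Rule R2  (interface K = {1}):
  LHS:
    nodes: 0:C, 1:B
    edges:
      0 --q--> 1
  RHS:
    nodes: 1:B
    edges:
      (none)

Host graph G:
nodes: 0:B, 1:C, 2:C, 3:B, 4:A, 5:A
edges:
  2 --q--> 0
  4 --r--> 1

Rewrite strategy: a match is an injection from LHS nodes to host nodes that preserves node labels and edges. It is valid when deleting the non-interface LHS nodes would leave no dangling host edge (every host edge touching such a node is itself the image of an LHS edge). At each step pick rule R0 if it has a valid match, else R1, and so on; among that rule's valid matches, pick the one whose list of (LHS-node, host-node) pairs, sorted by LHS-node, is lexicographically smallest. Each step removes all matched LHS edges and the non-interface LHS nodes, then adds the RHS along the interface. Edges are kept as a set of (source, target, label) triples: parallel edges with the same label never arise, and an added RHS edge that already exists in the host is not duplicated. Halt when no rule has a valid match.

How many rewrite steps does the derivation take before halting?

[0] host  ⇒  6 nodes, 2 edges  {2-q->0 4-r->1}
[1] R0 @ {0↦3, 1↦4, 2↦5, 3↦1}  ⇒  3 nodes, 1 edges  {2-q->0}
[2] R2 @ {0↦2, 1↦0}  ⇒  2 nodes, 0 edges  {∅}
halt: no rule applies after step 2

Answer: 2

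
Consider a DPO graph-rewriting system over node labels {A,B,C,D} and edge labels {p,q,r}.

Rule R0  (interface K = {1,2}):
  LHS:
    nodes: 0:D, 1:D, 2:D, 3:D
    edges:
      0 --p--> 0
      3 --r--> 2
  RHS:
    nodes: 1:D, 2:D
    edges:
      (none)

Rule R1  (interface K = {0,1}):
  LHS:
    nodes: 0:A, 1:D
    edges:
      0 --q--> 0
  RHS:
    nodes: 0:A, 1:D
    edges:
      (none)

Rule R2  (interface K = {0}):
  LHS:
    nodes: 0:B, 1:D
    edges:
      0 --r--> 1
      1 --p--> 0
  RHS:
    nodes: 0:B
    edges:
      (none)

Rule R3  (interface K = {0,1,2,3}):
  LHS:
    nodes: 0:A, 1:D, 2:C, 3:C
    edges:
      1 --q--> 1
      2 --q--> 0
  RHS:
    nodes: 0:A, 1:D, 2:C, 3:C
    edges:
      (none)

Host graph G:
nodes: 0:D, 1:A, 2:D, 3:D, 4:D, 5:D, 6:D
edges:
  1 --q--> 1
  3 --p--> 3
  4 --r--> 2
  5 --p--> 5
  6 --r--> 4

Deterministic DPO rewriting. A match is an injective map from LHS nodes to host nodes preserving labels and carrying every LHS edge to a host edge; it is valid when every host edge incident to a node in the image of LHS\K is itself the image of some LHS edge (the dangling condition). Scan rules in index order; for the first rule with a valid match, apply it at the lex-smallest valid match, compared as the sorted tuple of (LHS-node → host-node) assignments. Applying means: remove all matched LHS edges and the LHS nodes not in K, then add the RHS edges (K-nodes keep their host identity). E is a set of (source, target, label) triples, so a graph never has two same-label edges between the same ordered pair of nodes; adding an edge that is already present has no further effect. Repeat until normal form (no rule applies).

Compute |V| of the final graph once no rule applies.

[0] host  ⇒  7 nodes, 5 edges  {1-q->1 3-p->3 4-r->2 5-p->5 6-r->4}
[1] R0 @ {0↦3, 1↦0, 2↦4, 3↦6}  ⇒  5 nodes, 3 edges  {1-q->1 4-r->2 5-p->5}
[2] R0 @ {0↦5, 1↦0, 2↦2, 3↦4}  ⇒  3 nodes, 1 edges  {1-q->1}
[3] R1 @ {0↦1, 1↦0}  ⇒  3 nodes, 0 edges  {∅}
final graph: no rule applies after step 3
NF nodes: {0:D, 1:A, 2:D}

Answer: 3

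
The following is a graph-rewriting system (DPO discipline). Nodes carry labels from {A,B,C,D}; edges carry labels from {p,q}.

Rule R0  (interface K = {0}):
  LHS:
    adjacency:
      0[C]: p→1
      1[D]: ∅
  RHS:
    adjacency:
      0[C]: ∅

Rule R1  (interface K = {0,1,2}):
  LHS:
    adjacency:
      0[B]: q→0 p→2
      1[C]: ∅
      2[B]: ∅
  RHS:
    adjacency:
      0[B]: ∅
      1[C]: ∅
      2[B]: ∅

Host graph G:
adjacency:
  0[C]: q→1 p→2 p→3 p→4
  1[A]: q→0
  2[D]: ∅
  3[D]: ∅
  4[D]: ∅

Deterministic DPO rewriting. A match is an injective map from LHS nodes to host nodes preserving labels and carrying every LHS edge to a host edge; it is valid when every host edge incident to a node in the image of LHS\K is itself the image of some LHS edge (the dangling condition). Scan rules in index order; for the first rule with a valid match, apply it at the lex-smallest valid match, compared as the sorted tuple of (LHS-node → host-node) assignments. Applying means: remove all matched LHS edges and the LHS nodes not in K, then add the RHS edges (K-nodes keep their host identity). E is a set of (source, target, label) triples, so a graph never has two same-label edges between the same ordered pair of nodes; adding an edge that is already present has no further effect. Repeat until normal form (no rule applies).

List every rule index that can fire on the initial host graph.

R0: 3 valid matches — {0↦0, 1↦2}, {0↦0, 1↦3}, {0↦0, 1↦4}
R1: no valid match — LHS pattern not found

Answer: [R0]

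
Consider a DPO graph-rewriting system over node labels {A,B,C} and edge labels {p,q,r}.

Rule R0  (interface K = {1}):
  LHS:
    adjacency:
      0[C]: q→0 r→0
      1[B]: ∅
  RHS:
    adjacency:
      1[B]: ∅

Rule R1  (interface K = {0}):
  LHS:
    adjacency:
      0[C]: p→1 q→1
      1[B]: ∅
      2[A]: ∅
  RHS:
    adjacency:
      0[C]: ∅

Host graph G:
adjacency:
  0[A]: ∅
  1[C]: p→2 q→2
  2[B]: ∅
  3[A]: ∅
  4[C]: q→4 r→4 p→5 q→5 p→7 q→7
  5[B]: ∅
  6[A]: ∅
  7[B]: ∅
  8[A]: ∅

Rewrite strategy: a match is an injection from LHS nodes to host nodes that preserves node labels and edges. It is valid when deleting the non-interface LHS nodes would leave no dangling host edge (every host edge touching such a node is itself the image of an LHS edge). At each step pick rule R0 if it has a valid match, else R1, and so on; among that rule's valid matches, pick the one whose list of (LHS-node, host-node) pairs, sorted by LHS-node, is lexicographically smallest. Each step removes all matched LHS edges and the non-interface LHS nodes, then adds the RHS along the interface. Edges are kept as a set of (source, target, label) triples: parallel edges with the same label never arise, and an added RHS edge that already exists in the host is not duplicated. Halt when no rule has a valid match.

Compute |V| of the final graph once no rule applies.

Answer: 3

Rewrite trace:
initial: |V|=9 |E|=8  E = 1-p->2 1-q->2 4-q->4 4-r->4 4-p->5 4-q->5 4-p->7 4-q->7
step 1: apply R1 at {0↦1, 1↦2, 2↦0}  → |V|=7 |E|=6  E = 4-q->4 4-r->4 4-p->5 4-q->5 4-p->7 4-q->7
step 2: apply R1 at {0↦4, 1↦5, 2↦3}  → |V|=5 |E|=4  E = 4-q->4 4-r->4 4-p->7 4-q->7
step 3: apply R1 at {0↦4, 1↦7, 2↦6}  → |V|=3 |E|=2  E = 4-q->4 4-r->4
normal form: no rule applies after step 3
NF nodes: {1:C, 4:C, 8:A}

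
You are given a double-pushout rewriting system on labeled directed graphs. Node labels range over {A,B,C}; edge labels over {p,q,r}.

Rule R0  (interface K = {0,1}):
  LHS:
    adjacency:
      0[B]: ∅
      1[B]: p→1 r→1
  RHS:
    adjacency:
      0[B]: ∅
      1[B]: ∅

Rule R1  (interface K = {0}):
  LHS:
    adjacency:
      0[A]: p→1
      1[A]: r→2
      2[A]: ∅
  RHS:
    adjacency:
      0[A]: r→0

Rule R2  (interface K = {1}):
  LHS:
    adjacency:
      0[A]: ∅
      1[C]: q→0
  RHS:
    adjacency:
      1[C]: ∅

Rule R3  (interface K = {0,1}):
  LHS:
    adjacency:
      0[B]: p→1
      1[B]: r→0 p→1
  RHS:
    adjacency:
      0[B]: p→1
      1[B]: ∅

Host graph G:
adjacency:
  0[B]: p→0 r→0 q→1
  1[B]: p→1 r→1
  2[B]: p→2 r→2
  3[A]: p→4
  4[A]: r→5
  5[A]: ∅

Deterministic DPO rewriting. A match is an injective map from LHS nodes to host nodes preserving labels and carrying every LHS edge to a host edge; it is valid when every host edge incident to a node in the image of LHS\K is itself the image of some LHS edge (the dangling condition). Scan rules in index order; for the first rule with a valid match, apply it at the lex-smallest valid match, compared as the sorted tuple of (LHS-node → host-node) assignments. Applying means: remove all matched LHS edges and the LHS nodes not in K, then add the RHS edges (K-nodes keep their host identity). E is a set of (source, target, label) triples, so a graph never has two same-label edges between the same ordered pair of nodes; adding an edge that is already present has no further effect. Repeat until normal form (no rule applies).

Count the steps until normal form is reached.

start.  V:6 E:9  edges: 0-p->0 0-r->0 0-q->1 1-p->1 1-r->1 2-p->2 2-r->2 3-p->4 4-r->5
1. fire R0 via {0↦0, 1↦1}  →  V:6 E:7  edges: 0-p->0 0-r->0 0-q->1 2-p->2 2-r->2 3-p->4 4-r->5
2. fire R0 via {0↦0, 1↦2}  →  V:6 E:5  edges: 0-p->0 0-r->0 0-q->1 3-p->4 4-r->5
3. fire R0 via {0↦1, 1↦0}  →  V:6 E:3  edges: 0-q->1 3-p->4 4-r->5
4. fire R1 via {0↦3, 1↦4, 2↦5}  →  V:4 E:2  edges: 0-q->1 3-r->3
final graph: no rule applies after step 4

Answer: 4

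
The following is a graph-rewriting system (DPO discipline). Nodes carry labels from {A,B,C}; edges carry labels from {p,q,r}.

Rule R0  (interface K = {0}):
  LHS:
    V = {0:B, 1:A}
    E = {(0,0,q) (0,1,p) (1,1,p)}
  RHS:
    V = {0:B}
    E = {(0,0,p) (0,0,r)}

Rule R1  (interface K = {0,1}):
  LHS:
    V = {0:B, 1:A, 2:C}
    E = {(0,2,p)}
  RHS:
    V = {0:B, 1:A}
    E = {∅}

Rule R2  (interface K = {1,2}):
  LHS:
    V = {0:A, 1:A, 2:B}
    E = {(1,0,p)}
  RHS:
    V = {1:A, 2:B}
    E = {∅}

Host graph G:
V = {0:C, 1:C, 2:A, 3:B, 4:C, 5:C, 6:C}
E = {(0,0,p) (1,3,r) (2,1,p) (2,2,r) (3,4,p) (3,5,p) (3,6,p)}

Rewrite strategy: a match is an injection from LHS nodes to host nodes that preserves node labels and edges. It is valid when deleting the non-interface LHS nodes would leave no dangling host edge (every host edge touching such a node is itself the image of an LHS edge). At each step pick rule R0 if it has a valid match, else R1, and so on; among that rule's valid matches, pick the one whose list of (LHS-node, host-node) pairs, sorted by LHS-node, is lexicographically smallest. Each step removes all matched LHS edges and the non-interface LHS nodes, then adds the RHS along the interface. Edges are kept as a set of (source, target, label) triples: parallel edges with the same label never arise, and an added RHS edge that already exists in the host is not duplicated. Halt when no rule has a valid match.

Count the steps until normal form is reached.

start.  V:7 E:7  edges: 0-p->0 1-r->3 2-p->1 2-r->2 3-p->4 3-p->5 3-p->6
1. fire R1 via {0↦3, 1↦2, 2↦4}  →  V:6 E:6  edges: 0-p->0 1-r->3 2-p->1 2-r->2 3-p->5 3-p->6
2. fire R1 via {0↦3, 1↦2, 2↦5}  →  V:5 E:5  edges: 0-p->0 1-r->3 2-p->1 2-r->2 3-p->6
3. fire R1 via {0↦3, 1↦2, 2↦6}  →  V:4 E:4  edges: 0-p->0 1-r->3 2-p->1 2-r->2
halt: no rule applies after step 3

Answer: 3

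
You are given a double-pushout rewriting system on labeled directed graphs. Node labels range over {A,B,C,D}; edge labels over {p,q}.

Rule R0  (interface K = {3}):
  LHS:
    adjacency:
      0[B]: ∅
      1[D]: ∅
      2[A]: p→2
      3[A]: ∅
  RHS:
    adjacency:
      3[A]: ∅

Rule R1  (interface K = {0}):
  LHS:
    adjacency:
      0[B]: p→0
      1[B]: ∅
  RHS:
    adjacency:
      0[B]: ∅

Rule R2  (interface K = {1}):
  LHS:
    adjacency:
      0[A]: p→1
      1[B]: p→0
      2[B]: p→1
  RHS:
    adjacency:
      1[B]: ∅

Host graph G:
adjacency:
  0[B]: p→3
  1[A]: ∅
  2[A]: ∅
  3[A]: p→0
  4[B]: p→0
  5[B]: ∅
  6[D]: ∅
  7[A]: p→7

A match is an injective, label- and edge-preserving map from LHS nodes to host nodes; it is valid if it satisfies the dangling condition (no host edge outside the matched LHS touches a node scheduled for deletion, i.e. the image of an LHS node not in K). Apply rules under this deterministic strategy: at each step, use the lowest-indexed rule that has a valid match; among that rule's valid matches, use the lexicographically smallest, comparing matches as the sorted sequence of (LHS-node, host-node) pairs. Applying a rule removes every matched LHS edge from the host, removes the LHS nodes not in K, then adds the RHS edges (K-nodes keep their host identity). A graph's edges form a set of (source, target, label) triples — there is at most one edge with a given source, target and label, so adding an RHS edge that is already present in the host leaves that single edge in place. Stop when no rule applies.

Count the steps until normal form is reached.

initial: |V|=8 |E|=4  E = 0-p->3 3-p->0 4-p->0 7-p->7
step 1: apply R0 at {0↦5, 1↦6, 2↦7, 3↦1}  → |V|=5 |E|=3  E = 0-p->3 3-p->0 4-p->0
step 2: apply R2 at {0↦3, 1↦0, 2↦4}  → |V|=3 |E|=0  E = ∅
final graph: no rule applies after step 2

Answer: 2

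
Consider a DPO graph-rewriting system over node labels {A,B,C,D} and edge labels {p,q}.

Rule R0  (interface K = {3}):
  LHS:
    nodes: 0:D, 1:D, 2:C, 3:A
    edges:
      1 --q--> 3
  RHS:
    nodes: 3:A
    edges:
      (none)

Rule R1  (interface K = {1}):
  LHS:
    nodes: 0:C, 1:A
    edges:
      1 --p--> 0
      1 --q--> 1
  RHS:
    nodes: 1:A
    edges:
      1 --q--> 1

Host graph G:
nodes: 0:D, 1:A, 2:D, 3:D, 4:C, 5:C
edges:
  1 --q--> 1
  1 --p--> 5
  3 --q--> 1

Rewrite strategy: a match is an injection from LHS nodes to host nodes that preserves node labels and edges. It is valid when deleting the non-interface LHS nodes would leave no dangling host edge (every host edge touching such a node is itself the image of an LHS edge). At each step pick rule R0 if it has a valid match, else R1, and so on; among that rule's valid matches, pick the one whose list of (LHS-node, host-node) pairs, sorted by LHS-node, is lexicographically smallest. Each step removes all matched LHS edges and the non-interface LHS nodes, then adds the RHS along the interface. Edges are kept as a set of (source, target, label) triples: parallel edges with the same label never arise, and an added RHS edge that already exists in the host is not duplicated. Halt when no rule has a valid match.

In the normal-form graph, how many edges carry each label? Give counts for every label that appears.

Answer: q:1

Rewrite trace:
start.  V:6 E:3  edges: 1-q->1 1-p->5 3-q->1
1. fire R0 via {0↦0, 1↦3, 2↦4, 3↦1}  →  V:3 E:2  edges: 1-q->1 1-p->5
2. fire R1 via {0↦5, 1↦1}  →  V:2 E:1  edges: 1-q->1
normal form: no rule applies after step 2
NF edges: [(1, 1, 'q')]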